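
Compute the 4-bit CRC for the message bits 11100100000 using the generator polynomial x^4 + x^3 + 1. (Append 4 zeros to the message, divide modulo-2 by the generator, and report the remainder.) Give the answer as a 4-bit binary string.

Append 4 zeros: 111001000000000. Divide by 11001 (XOR where the leading bit is 1):
  pos 0: 11100 XOR 11001 = 00101
  pos 2: 10110 XOR 11001 = 01111
  pos 3: 11110 XOR 11001 = 00111
  pos 5: 11100 XOR 11001 = 00101
  pos 7: 10100 XOR 11001 = 01101
  pos 8: 11010 XOR 11001 = 00011
Remainder (last 4 bits) = 1100. This is the CRC / FCS.

1100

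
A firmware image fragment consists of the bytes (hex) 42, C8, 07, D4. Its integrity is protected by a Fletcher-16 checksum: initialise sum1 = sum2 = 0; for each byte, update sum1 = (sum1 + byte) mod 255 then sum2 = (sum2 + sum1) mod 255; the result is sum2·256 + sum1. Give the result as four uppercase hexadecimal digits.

46E6

Running sums (mod 255):
  after byte 0 (42): sum1=66, sum2=66
  after byte 1 (C8): sum1=11, sum2=77
  after byte 2 (07): sum1=18, sum2=95
  after byte 3 (D4): sum1=230, sum2=70
Checksum = sum2·256 + sum1 = 70·256 + 230 = 18150 = 0x46E6.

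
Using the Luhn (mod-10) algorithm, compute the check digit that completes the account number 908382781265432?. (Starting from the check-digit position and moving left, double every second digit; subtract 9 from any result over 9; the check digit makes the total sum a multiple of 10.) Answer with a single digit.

Partial digits right→left: 2 3 4 5 6 2 1 8 7 2 8 3 8 0 9
Double every second digit counting from the check-digit position (so the 1st, 3rd, 5th, ... of the partial from the right).
  doubled (with −9 where >9): 4 8 3 2 5 7 7 9 → sum 45
  kept as-is: 3 5 2 8 2 3 0 → sum 23
Total = 45 + 23 = 68.
Check digit = (10 − (68 mod 10)) mod 10 = 2.

2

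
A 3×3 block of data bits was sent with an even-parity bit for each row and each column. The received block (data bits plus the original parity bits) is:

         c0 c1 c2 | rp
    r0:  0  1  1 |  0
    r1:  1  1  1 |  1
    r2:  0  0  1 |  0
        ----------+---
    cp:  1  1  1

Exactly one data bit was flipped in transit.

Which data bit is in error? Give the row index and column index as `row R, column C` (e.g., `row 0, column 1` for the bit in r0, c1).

row 2, column 1

Recompute each row's even parity and compare to rp:
  r0: data parity 0, sent rp 0 → ok
  r1: data parity 1, sent rp 1 → ok
  r2: data parity 1, sent rp 0 → mismatch
Recompute each column's even parity and compare to cp:
  c0: data parity 1, sent cp 1 → ok
  c1: data parity 0, sent cp 1 → mismatch
  c2: data parity 1, sent cp 1 → ok
Exactly one row (r2) and one column (c1) fail → the flipped bit is at their intersection.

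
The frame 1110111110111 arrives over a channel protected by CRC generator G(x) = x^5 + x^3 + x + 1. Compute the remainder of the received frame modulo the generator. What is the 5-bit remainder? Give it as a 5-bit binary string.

Modulo-2 division of 1110111110111 by 101011:
  pos 0: 111011 XOR 101011 = 010000
  pos 1: 100001 XOR 101011 = 001010
  pos 3: 101011 XOR 101011 = 000000
Remainder = 00111 (nonzero — an error is detected).

00111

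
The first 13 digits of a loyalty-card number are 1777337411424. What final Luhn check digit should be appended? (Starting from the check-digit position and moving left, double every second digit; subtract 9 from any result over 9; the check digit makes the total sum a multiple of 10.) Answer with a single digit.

Partial digits right→left: 4 2 4 1 1 4 7 3 3 7 7 7 1
Double every second digit counting from the check-digit position (so the 1st, 3rd, 5th, ... of the partial from the right).
  doubled (with −9 where >9): 8 8 2 5 6 5 2 → sum 36
  kept as-is: 2 1 4 3 7 7 → sum 24
Total = 36 + 24 = 60.
Check digit = (10 − (60 mod 10)) mod 10 = 0.

0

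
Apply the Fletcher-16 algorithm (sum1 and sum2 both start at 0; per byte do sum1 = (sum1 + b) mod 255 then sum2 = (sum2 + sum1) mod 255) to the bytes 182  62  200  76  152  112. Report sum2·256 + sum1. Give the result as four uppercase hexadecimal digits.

2913

Running sums (mod 255):
  after byte 0 (182): sum1=182, sum2=182
  after byte 1 (62): sum1=244, sum2=171
  after byte 2 (200): sum1=189, sum2=105
  after byte 3 (76): sum1=10, sum2=115
  after byte 4 (152): sum1=162, sum2=22
  after byte 5 (112): sum1=19, sum2=41
Checksum = sum2·256 + sum1 = 41·256 + 19 = 10515 = 0x2913.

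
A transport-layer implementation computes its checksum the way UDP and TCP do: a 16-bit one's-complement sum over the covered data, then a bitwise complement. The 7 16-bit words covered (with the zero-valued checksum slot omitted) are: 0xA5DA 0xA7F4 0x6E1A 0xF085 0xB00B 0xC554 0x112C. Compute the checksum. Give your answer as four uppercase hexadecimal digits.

CD03

One's-complement addition (fold any carry out of bit 15 back into bit 0):
  0xA5DA + 0xA7F4 = 0x14DCE → wrap carry → 0x4DCF
  0x4DCF + 0x6E1A = 0x0BBE9
  0xBBE9 + 0xF085 = 0x1AC6E → wrap carry → 0xAC6F
  0xAC6F + 0xB00B = 0x15C7A → wrap carry → 0x5C7B
  0x5C7B + 0xC554 = 0x121CF → wrap carry → 0x21D0
  0x21D0 + 0x112C = 0x032FC
One's-complement sum = 0x32FC.
Checksum = ~0x32FC & 0xFFFF = 0xCD03.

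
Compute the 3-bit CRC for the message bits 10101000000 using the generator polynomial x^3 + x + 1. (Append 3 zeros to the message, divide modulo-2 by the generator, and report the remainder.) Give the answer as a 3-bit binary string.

Append 3 zeros: 10101000000000. Divide by 1011 (XOR where the leading bit is 1):
  pos 0: 1010 XOR 1011 = 0001
  pos 3: 1100 XOR 1011 = 0111
  pos 4: 1110 XOR 1011 = 0101
  pos 5: 1010 XOR 1011 = 0001
  pos 8: 1000 XOR 1011 = 0011
  pos 10: 1100 XOR 1011 = 0111
Remainder (last 3 bits) = 111. This is the CRC / FCS.

111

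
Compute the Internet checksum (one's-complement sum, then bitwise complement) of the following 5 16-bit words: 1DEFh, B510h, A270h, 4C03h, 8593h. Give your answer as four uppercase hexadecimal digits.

B8F8

One's-complement addition (fold any carry out of bit 15 back into bit 0):
  0x1DEF + 0xB510 = 0x0D2FF
  0xD2FF + 0xA270 = 0x1756F → wrap carry → 0x7570
  0x7570 + 0x4C03 = 0x0C173
  0xC173 + 0x8593 = 0x14706 → wrap carry → 0x4707
One's-complement sum = 0x4707.
Checksum = ~0x4707 & 0xFFFF = 0xB8F8.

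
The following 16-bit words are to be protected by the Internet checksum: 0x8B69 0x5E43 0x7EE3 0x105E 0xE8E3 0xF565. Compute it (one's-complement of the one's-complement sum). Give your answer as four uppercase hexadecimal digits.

One's-complement addition (fold any carry out of bit 15 back into bit 0):
  0x8B69 + 0x5E43 = 0x0E9AC
  0xE9AC + 0x7EE3 = 0x1688F → wrap carry → 0x6890
  0x6890 + 0x105E = 0x078EE
  0x78EE + 0xE8E3 = 0x161D1 → wrap carry → 0x61D2
  0x61D2 + 0xF565 = 0x15737 → wrap carry → 0x5738
One's-complement sum = 0x5738.
Checksum = ~0x5738 & 0xFFFF = 0xA8C7.

A8C7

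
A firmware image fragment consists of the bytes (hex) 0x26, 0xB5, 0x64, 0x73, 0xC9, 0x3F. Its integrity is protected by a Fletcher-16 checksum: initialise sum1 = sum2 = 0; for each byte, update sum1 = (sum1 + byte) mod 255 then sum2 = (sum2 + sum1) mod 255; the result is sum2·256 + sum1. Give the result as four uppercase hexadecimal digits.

Running sums (mod 255):
  after byte 0 (0x26): sum1=38, sum2=38
  after byte 1 (0xB5): sum1=219, sum2=2
  after byte 2 (0x64): sum1=64, sum2=66
  after byte 3 (0x73): sum1=179, sum2=245
  after byte 4 (0xC9): sum1=125, sum2=115
  after byte 5 (0x3F): sum1=188, sum2=48
Checksum = sum2·256 + sum1 = 48·256 + 188 = 12476 = 0x30BC.

30BC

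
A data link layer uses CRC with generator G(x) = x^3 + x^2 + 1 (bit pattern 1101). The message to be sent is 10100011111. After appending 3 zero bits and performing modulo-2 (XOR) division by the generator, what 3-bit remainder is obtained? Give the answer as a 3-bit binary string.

111

Append 3 zeros: 10100011111000. Divide by 1101 (XOR where the leading bit is 1):
  pos 0: 1010 XOR 1101 = 0111
  pos 1: 1110 XOR 1101 = 0011
  pos 3: 1101 XOR 1101 = 0000
  pos 7: 1111 XOR 1101 = 0010
  pos 9: 1000 XOR 1101 = 0101
  pos 10: 1010 XOR 1101 = 0111
Remainder (last 3 bits) = 111. This is the CRC / FCS.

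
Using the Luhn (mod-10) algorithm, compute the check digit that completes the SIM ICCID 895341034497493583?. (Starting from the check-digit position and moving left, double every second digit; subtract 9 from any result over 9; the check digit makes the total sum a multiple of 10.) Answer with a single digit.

3

Partial digits right→left: 3 8 5 3 9 4 7 9 4 4 3 0 1 4 3 5 9 8
Double every second digit counting from the check-digit position (so the 1st, 3rd, 5th, ... of the partial from the right).
  doubled (with −9 where >9): 6 1 9 5 8 6 2 6 9 → sum 52
  kept as-is: 8 3 4 9 4 0 4 5 8 → sum 45
Total = 52 + 45 = 97.
Check digit = (10 − (97 mod 10)) mod 10 = 3.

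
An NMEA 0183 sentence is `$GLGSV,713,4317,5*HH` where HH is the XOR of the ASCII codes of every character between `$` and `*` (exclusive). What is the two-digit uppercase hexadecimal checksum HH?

64

XOR the ASCII codes of the payload characters:
  'G' = 0x47 → acc = 0x47
  'L' = 0x4C → acc = 0x0B
  'G' = 0x47 → acc = 0x4C
  'S' = 0x53 → acc = 0x1F
  'V' = 0x56 → acc = 0x49
  ',' = 0x2C → acc = 0x65
  '7' = 0x37 → acc = 0x52
  '1' = 0x31 → acc = 0x63
  '3' = 0x33 → acc = 0x50
  ',' = 0x2C → acc = 0x7C
  '4' = 0x34 → acc = 0x48
  '3' = 0x33 → acc = 0x7B
  '1' = 0x31 → acc = 0x4A
  '7' = 0x37 → acc = 0x7D
  ',' = 0x2C → acc = 0x51
  '5' = 0x35 → acc = 0x64
Checksum = 0x64.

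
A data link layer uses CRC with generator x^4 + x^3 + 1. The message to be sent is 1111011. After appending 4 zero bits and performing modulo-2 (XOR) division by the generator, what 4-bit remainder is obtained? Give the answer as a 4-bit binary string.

0100

Append 4 zeros: 11110110000. Divide by 11001 (XOR where the leading bit is 1):
  pos 0: 11110 XOR 11001 = 00111
  pos 2: 11111 XOR 11001 = 00110
  pos 4: 11000 XOR 11001 = 00001
Remainder (last 4 bits) = 0100. This is the CRC / FCS.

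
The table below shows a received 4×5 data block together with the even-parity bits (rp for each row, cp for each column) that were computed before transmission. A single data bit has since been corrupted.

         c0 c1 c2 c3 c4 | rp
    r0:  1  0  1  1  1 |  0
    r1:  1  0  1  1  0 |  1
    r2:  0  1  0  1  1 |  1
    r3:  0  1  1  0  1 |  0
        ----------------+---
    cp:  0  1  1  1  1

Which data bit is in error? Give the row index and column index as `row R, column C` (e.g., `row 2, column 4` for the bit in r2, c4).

row 3, column 1

Recompute each row's even parity and compare to rp:
  r0: data parity 0, sent rp 0 → ok
  r1: data parity 1, sent rp 1 → ok
  r2: data parity 1, sent rp 1 → ok
  r3: data parity 1, sent rp 0 → mismatch
Recompute each column's even parity and compare to cp:
  c0: data parity 0, sent cp 0 → ok
  c1: data parity 0, sent cp 1 → mismatch
  c2: data parity 1, sent cp 1 → ok
  c3: data parity 1, sent cp 1 → ok
  c4: data parity 1, sent cp 1 → ok
Exactly one row (r3) and one column (c1) fail → the flipped bit is at their intersection.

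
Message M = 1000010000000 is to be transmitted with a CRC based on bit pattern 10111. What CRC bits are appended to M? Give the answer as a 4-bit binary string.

Append 4 zeros: 10000100000000000. Divide by 10111 (XOR where the leading bit is 1):
  pos 0: 10000 XOR 10111 = 00111
  pos 2: 11110 XOR 10111 = 01001
  pos 3: 10010 XOR 10111 = 00101
  pos 5: 10100 XOR 10111 = 00011
  pos 8: 11000 XOR 10111 = 01111
  pos 9: 11110 XOR 10111 = 01001
  pos 10: 10010 XOR 10111 = 00101
  pos 12: 10100 XOR 10111 = 00011
Remainder (last 4 bits) = 0011. This is the CRC / FCS.

0011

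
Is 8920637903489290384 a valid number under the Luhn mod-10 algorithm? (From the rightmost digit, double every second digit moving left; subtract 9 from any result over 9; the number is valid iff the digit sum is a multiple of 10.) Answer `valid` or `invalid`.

From the right, keep odd positions and double even positions (subtract 9 from any doubled value over 9):
  doubled (positions 2,4,...): 7 0 4 7 6 9 6 0 9 → sum 48
  kept (positions 1,3,...): 4 3 9 9 4 0 7 6 2 8 → sum 52
Total = 100.
100 mod 10 = 0, so the number is valid.

valid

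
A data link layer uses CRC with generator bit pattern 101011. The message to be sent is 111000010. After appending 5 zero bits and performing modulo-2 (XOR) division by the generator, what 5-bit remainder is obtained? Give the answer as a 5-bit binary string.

11110

Append 5 zeros: 11100001000000. Divide by 101011 (XOR where the leading bit is 1):
  pos 0: 111000 XOR 101011 = 010011
  pos 1: 100110 XOR 101011 = 001101
  pos 3: 110110 XOR 101011 = 011101
  pos 4: 111010 XOR 101011 = 010001
  pos 5: 100010 XOR 101011 = 001001
  pos 7: 100100 XOR 101011 = 001111
Remainder (last 5 bits) = 11110. This is the CRC / FCS.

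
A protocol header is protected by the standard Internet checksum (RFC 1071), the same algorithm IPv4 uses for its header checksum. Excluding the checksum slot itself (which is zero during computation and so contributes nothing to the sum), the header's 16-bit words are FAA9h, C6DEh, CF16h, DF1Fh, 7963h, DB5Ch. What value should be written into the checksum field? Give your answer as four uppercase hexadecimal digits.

One's-complement addition (fold any carry out of bit 15 back into bit 0):
  0xFAA9 + 0xC6DE = 0x1C187 → wrap carry → 0xC188
  0xC188 + 0xCF16 = 0x1909E → wrap carry → 0x909F
  0x909F + 0xDF1F = 0x16FBE → wrap carry → 0x6FBF
  0x6FBF + 0x7963 = 0x0E922
  0xE922 + 0xDB5C = 0x1C47E → wrap carry → 0xC47F
One's-complement sum = 0xC47F.
Checksum = ~0xC47F & 0xFFFF = 0x3B80.

3B80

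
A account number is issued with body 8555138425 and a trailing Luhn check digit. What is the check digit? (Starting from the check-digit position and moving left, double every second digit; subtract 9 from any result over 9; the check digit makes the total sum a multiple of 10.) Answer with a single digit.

9

Partial digits right→left: 5 2 4 8 3 1 5 5 5 8
Double every second digit counting from the check-digit position (so the 1st, 3rd, 5th, ... of the partial from the right).
  doubled (with −9 where >9): 1 8 6 1 1 → sum 17
  kept as-is: 2 8 1 5 8 → sum 24
Total = 17 + 24 = 41.
Check digit = (10 − (41 mod 10)) mod 10 = 9.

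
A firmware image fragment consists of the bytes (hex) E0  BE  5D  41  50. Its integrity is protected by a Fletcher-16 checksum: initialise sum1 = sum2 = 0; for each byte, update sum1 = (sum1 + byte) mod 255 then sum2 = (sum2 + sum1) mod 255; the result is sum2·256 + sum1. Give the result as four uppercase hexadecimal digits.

4A8E

Running sums (mod 255):
  after byte 0 (E0): sum1=224, sum2=224
  after byte 1 (BE): sum1=159, sum2=128
  after byte 2 (5D): sum1=252, sum2=125
  after byte 3 (41): sum1=62, sum2=187
  after byte 4 (50): sum1=142, sum2=74
Checksum = sum2·256 + sum1 = 74·256 + 142 = 19086 = 0x4A8E.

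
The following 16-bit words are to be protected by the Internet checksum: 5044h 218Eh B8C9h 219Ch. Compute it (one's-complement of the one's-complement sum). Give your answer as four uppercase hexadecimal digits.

One's-complement addition (fold any carry out of bit 15 back into bit 0):
  0x5044 + 0x218E = 0x071D2
  0x71D2 + 0xB8C9 = 0x12A9B → wrap carry → 0x2A9C
  0x2A9C + 0x219C = 0x04C38
One's-complement sum = 0x4C38.
Checksum = ~0x4C38 & 0xFFFF = 0xB3C7.

B3C7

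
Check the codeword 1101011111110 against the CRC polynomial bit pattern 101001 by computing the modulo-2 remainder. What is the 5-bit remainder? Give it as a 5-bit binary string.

00100

Modulo-2 division of 1101011111110 by 101001:
  pos 0: 110101 XOR 101001 = 011100
  pos 1: 111001 XOR 101001 = 010000
  pos 2: 100001 XOR 101001 = 001000
  pos 4: 100011 XOR 101001 = 001010
  pos 6: 101011 XOR 101001 = 000010
Remainder = 00100 (nonzero — an error is detected).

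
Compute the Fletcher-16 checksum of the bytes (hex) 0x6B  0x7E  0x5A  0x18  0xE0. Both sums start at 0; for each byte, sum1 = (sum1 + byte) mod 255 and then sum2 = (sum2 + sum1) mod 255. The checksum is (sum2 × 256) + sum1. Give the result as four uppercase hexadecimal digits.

333D

Running sums (mod 255):
  after byte 0 (0x6B): sum1=107, sum2=107
  after byte 1 (0x7E): sum1=233, sum2=85
  after byte 2 (0x5A): sum1=68, sum2=153
  after byte 3 (0x18): sum1=92, sum2=245
  after byte 4 (0xE0): sum1=61, sum2=51
Checksum = sum2·256 + sum1 = 51·256 + 61 = 13117 = 0x333D.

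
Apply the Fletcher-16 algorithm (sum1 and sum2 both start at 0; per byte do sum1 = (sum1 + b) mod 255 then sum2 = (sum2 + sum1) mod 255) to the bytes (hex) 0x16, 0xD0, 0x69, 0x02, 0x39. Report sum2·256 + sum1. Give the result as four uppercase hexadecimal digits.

2B8B

Running sums (mod 255):
  after byte 0 (0x16): sum1=22, sum2=22
  after byte 1 (0xD0): sum1=230, sum2=252
  after byte 2 (0x69): sum1=80, sum2=77
  after byte 3 (0x02): sum1=82, sum2=159
  after byte 4 (0x39): sum1=139, sum2=43
Checksum = sum2·256 + sum1 = 43·256 + 139 = 11147 = 0x2B8B.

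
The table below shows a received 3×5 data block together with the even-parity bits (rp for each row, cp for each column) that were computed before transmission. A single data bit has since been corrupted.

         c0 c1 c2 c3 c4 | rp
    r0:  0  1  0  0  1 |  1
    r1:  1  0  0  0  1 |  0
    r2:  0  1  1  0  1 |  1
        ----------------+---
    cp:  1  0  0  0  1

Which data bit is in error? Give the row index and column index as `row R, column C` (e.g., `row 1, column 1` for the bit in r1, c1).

Recompute each row's even parity and compare to rp:
  r0: data parity 0, sent rp 1 → mismatch
  r1: data parity 0, sent rp 0 → ok
  r2: data parity 1, sent rp 1 → ok
Recompute each column's even parity and compare to cp:
  c0: data parity 1, sent cp 1 → ok
  c1: data parity 0, sent cp 0 → ok
  c2: data parity 1, sent cp 0 → mismatch
  c3: data parity 0, sent cp 0 → ok
  c4: data parity 1, sent cp 1 → ok
Exactly one row (r0) and one column (c2) fail → the flipped bit is at their intersection.

row 0, column 2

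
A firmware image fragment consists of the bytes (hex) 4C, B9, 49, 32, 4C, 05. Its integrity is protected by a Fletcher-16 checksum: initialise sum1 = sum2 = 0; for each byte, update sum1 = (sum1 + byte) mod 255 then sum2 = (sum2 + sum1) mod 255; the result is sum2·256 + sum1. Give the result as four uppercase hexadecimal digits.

Running sums (mod 255):
  after byte 0 (4C): sum1=76, sum2=76
  after byte 1 (B9): sum1=6, sum2=82
  after byte 2 (49): sum1=79, sum2=161
  after byte 3 (32): sum1=129, sum2=35
  after byte 4 (4C): sum1=205, sum2=240
  after byte 5 (05): sum1=210, sum2=195
Checksum = sum2·256 + sum1 = 195·256 + 210 = 50130 = 0xC3D2.

C3D2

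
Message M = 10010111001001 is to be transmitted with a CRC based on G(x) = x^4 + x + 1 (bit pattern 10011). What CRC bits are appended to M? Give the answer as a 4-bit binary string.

Append 4 zeros: 100101110010010000. Divide by 10011 (XOR where the leading bit is 1):
  pos 0: 10010 XOR 10011 = 00001
  pos 4: 11110 XOR 10011 = 01101
  pos 5: 11010 XOR 10011 = 01001
  pos 6: 10011 XOR 10011 = 00000
  pos 13: 10000 XOR 10011 = 00011
Remainder (last 4 bits) = 0011. This is the CRC / FCS.

0011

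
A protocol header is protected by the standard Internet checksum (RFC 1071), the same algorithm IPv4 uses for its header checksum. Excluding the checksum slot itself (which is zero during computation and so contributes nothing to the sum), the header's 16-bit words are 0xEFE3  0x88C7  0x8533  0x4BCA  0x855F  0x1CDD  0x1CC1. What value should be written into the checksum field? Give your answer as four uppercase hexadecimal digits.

F758

One's-complement addition (fold any carry out of bit 15 back into bit 0):
  0xEFE3 + 0x88C7 = 0x178AA → wrap carry → 0x78AB
  0x78AB + 0x8533 = 0x0FDDE
  0xFDDE + 0x4BCA = 0x149A8 → wrap carry → 0x49A9
  0x49A9 + 0x855F = 0x0CF08
  0xCF08 + 0x1CDD = 0x0EBE5
  0xEBE5 + 0x1CC1 = 0x108A6 → wrap carry → 0x08A7
One's-complement sum = 0x08A7.
Checksum = ~0x08A7 & 0xFFFF = 0xF758.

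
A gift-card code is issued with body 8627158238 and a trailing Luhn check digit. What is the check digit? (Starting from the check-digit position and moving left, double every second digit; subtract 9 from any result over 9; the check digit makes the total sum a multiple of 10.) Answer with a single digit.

Partial digits right→left: 8 3 2 8 5 1 7 2 6 8
Double every second digit counting from the check-digit position (so the 1st, 3rd, 5th, ... of the partial from the right).
  doubled (with −9 where >9): 7 4 1 5 3 → sum 20
  kept as-is: 3 8 1 2 8 → sum 22
Total = 20 + 22 = 42.
Check digit = (10 − (42 mod 10)) mod 10 = 8.

8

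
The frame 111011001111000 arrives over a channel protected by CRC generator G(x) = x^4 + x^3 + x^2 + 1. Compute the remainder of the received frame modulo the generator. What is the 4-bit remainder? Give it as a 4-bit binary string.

1000

Modulo-2 division of 111011001111000 by 11101:
  pos 0: 11101 XOR 11101 = 00000
  pos 5: 10011 XOR 11101 = 01110
  pos 6: 11101 XOR 11101 = 00000
Remainder = 1000 (nonzero — an error is detected).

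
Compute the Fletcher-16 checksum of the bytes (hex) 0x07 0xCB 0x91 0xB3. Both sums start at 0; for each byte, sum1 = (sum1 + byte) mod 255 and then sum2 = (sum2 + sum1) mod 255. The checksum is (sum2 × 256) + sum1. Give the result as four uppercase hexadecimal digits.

5618

Running sums (mod 255):
  after byte 0 (0x07): sum1=7, sum2=7
  after byte 1 (0xCB): sum1=210, sum2=217
  after byte 2 (0x91): sum1=100, sum2=62
  after byte 3 (0xB3): sum1=24, sum2=86
Checksum = sum2·256 + sum1 = 86·256 + 24 = 22040 = 0x5618.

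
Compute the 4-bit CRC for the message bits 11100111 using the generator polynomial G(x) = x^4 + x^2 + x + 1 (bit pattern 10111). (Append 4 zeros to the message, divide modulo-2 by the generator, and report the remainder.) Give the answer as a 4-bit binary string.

Append 4 zeros: 111001110000. Divide by 10111 (XOR where the leading bit is 1):
  pos 0: 11100 XOR 10111 = 01011
  pos 1: 10111 XOR 10111 = 00000
  pos 6: 11000 XOR 10111 = 01111
  pos 7: 11110 XOR 10111 = 01001
Remainder (last 4 bits) = 1001. This is the CRC / FCS.

1001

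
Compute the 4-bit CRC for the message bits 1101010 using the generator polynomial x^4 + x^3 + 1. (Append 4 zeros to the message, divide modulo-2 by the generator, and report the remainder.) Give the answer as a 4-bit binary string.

0011

Append 4 zeros: 11010100000. Divide by 11001 (XOR where the leading bit is 1):
  pos 0: 11010 XOR 11001 = 00011
  pos 3: 11100 XOR 11001 = 00101
  pos 5: 10100 XOR 11001 = 01101
  pos 6: 11010 XOR 11001 = 00011
Remainder (last 4 bits) = 0011. This is the CRC / FCS.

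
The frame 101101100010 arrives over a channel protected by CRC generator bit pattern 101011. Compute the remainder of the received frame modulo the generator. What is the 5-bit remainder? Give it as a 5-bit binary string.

00000

Modulo-2 division of 101101100010 by 101011:
  pos 0: 101101 XOR 101011 = 000110
  pos 3: 110100 XOR 101011 = 011111
  pos 4: 111110 XOR 101011 = 010101
  pos 5: 101011 XOR 101011 = 000000
Remainder = 00000 (zero — the frame passes the CRC check).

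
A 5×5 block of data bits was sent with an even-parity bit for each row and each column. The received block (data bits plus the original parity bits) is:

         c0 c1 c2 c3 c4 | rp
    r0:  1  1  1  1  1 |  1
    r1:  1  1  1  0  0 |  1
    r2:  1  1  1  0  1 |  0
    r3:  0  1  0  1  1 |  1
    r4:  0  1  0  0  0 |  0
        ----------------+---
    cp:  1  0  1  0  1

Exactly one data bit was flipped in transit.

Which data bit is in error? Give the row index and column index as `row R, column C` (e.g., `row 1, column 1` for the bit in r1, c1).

Recompute each row's even parity and compare to rp:
  r0: data parity 1, sent rp 1 → ok
  r1: data parity 1, sent rp 1 → ok
  r2: data parity 0, sent rp 0 → ok
  r3: data parity 1, sent rp 1 → ok
  r4: data parity 1, sent rp 0 → mismatch
Recompute each column's even parity and compare to cp:
  c0: data parity 1, sent cp 1 → ok
  c1: data parity 1, sent cp 0 → mismatch
  c2: data parity 1, sent cp 1 → ok
  c3: data parity 0, sent cp 0 → ok
  c4: data parity 1, sent cp 1 → ok
Exactly one row (r4) and one column (c1) fail → the flipped bit is at their intersection.

row 4, column 1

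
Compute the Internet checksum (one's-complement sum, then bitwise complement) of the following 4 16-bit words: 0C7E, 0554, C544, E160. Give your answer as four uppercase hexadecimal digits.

4788

One's-complement addition (fold any carry out of bit 15 back into bit 0):
  0x0C7E + 0x0554 = 0x011D2
  0x11D2 + 0xC544 = 0x0D716
  0xD716 + 0xE160 = 0x1B876 → wrap carry → 0xB877
One's-complement sum = 0xB877.
Checksum = ~0xB877 & 0xFFFF = 0x4788.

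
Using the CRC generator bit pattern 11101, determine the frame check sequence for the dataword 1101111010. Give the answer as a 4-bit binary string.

0001

Append 4 zeros: 11011110100000. Divide by 11101 (XOR where the leading bit is 1):
  pos 0: 11011 XOR 11101 = 00110
  pos 2: 11011 XOR 11101 = 00110
  pos 4: 11001 XOR 11101 = 00100
  pos 6: 10000 XOR 11101 = 01101
  pos 7: 11010 XOR 11101 = 00111
  pos 9: 11100 XOR 11101 = 00001
Remainder (last 4 bits) = 0001. This is the CRC / FCS.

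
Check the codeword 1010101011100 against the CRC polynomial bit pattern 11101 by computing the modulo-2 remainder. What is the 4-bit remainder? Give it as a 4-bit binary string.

0010

Modulo-2 division of 1010101011100 by 11101:
  pos 0: 10101 XOR 11101 = 01000
  pos 1: 10000 XOR 11101 = 01101
  pos 2: 11011 XOR 11101 = 00110
  pos 4: 11001 XOR 11101 = 00100
  pos 6: 10011 XOR 11101 = 01110
  pos 7: 11100 XOR 11101 = 00001
Remainder = 0010 (nonzero — an error is detected).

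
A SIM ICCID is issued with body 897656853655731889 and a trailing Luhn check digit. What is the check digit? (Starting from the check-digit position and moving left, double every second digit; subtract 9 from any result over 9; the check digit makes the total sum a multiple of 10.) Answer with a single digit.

6

Partial digits right→left: 9 8 8 1 3 7 5 5 6 3 5 8 6 5 6 7 9 8
Double every second digit counting from the check-digit position (so the 1st, 3rd, 5th, ... of the partial from the right).
  doubled (with −9 where >9): 9 7 6 1 3 1 3 3 9 → sum 42
  kept as-is: 8 1 7 5 3 8 5 7 8 → sum 52
Total = 42 + 52 = 94.
Check digit = (10 − (94 mod 10)) mod 10 = 6.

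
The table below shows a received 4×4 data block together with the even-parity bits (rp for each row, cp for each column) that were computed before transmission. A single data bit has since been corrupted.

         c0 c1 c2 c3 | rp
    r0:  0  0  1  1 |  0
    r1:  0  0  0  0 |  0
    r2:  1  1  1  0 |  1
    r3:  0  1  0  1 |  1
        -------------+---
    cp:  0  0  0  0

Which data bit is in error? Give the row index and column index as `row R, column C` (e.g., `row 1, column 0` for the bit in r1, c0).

row 3, column 0

Recompute each row's even parity and compare to rp:
  r0: data parity 0, sent rp 0 → ok
  r1: data parity 0, sent rp 0 → ok
  r2: data parity 1, sent rp 1 → ok
  r3: data parity 0, sent rp 1 → mismatch
Recompute each column's even parity and compare to cp:
  c0: data parity 1, sent cp 0 → mismatch
  c1: data parity 0, sent cp 0 → ok
  c2: data parity 0, sent cp 0 → ok
  c3: data parity 0, sent cp 0 → ok
Exactly one row (r3) and one column (c0) fail → the flipped bit is at their intersection.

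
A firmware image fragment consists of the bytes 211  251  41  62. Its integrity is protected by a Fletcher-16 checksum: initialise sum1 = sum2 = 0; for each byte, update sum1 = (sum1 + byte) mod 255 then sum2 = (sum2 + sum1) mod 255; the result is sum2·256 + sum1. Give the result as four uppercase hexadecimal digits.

Running sums (mod 255):
  after byte 0 (211): sum1=211, sum2=211
  after byte 1 (251): sum1=207, sum2=163
  after byte 2 (41): sum1=248, sum2=156
  after byte 3 (62): sum1=55, sum2=211
Checksum = sum2·256 + sum1 = 211·256 + 55 = 54071 = 0xD337.

D337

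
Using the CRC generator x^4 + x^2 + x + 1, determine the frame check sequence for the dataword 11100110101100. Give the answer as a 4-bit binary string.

1001

Append 4 zeros: 111001101011000000. Divide by 10111 (XOR where the leading bit is 1):
  pos 0: 11100 XOR 10111 = 01011
  pos 1: 10111 XOR 10111 = 00000
  pos 6: 10101 XOR 10111 = 00010
  pos 9: 10100 XOR 10111 = 00011
  pos 12: 11000 XOR 10111 = 01111
  pos 13: 11110 XOR 10111 = 01001
Remainder (last 4 bits) = 1001. This is the CRC / FCS.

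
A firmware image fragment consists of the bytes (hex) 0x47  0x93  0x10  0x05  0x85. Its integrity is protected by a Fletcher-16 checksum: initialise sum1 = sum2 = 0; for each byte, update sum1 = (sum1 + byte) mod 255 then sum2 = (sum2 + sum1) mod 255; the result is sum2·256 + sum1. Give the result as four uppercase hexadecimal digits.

Running sums (mod 255):
  after byte 0 (0x47): sum1=71, sum2=71
  after byte 1 (0x93): sum1=218, sum2=34
  after byte 2 (0x10): sum1=234, sum2=13
  after byte 3 (0x05): sum1=239, sum2=252
  after byte 4 (0x85): sum1=117, sum2=114
Checksum = sum2·256 + sum1 = 114·256 + 117 = 29301 = 0x7275.

7275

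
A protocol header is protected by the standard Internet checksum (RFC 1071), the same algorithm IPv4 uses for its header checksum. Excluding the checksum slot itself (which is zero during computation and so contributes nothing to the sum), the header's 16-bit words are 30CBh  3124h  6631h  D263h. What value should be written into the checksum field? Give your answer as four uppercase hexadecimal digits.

One's-complement addition (fold any carry out of bit 15 back into bit 0):
  0x30CB + 0x3124 = 0x061EF
  0x61EF + 0x6631 = 0x0C820
  0xC820 + 0xD263 = 0x19A83 → wrap carry → 0x9A84
One's-complement sum = 0x9A84.
Checksum = ~0x9A84 & 0xFFFF = 0x657B.

657B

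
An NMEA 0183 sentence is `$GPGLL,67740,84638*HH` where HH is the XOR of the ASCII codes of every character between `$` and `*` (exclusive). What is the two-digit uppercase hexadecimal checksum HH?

XOR the ASCII codes of the payload characters:
  'G' = 0x47 → acc = 0x47
  'P' = 0x50 → acc = 0x17
  'G' = 0x47 → acc = 0x50
  'L' = 0x4C → acc = 0x1C
  'L' = 0x4C → acc = 0x50
  ',' = 0x2C → acc = 0x7C
  '6' = 0x36 → acc = 0x4A
  '7' = 0x37 → acc = 0x7D
  '7' = 0x37 → acc = 0x4A
  '4' = 0x34 → acc = 0x7E
  '0' = 0x30 → acc = 0x4E
  ',' = 0x2C → acc = 0x62
  '8' = 0x38 → acc = 0x5A
  '4' = 0x34 → acc = 0x6E
  '6' = 0x36 → acc = 0x58
  '3' = 0x33 → acc = 0x6B
  '8' = 0x38 → acc = 0x53
Checksum = 0x53.

53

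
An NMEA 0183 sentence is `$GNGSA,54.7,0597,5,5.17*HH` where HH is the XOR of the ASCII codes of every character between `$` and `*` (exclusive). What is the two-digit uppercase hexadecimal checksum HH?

XOR the ASCII codes of the payload characters:
  'G' = 0x47 → acc = 0x47
  'N' = 0x4E → acc = 0x09
  'G' = 0x47 → acc = 0x4E
  'S' = 0x53 → acc = 0x1D
  'A' = 0x41 → acc = 0x5C
  ',' = 0x2C → acc = 0x70
  '5' = 0x35 → acc = 0x45
  '4' = 0x34 → acc = 0x71
  '.' = 0x2E → acc = 0x5F
  '7' = 0x37 → acc = 0x68
  ',' = 0x2C → acc = 0x44
  '0' = 0x30 → acc = 0x74
  '5' = 0x35 → acc = 0x41
  '9' = 0x39 → acc = 0x78
  '7' = 0x37 → acc = 0x4F
  ',' = 0x2C → acc = 0x63
  '5' = 0x35 → acc = 0x56
  ',' = 0x2C → acc = 0x7A
  '5' = 0x35 → acc = 0x4F
  '.' = 0x2E → acc = 0x61
  '1' = 0x31 → acc = 0x50
  '7' = 0x37 → acc = 0x67
Checksum = 0x67.

67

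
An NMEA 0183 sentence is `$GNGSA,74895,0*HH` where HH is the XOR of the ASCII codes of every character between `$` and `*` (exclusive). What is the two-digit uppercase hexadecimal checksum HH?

5B

XOR the ASCII codes of the payload characters:
  'G' = 0x47 → acc = 0x47
  'N' = 0x4E → acc = 0x09
  'G' = 0x47 → acc = 0x4E
  'S' = 0x53 → acc = 0x1D
  'A' = 0x41 → acc = 0x5C
  ',' = 0x2C → acc = 0x70
  '7' = 0x37 → acc = 0x47
  '4' = 0x34 → acc = 0x73
  '8' = 0x38 → acc = 0x4B
  '9' = 0x39 → acc = 0x72
  '5' = 0x35 → acc = 0x47
  ',' = 0x2C → acc = 0x6B
  '0' = 0x30 → acc = 0x5B
Checksum = 0x5B.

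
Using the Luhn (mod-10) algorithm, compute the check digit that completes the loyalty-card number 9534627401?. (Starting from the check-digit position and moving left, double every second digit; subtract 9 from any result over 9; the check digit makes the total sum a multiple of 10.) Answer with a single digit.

2

Partial digits right→left: 1 0 4 7 2 6 4 3 5 9
Double every second digit counting from the check-digit position (so the 1st, 3rd, 5th, ... of the partial from the right).
  doubled (with −9 where >9): 2 8 4 8 1 → sum 23
  kept as-is: 0 7 6 3 9 → sum 25
Total = 23 + 25 = 48.
Check digit = (10 − (48 mod 10)) mod 10 = 2.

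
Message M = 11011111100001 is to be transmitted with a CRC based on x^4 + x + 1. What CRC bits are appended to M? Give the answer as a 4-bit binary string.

1101

Append 4 zeros: 110111111000010000. Divide by 10011 (XOR where the leading bit is 1):
  pos 0: 11011 XOR 10011 = 01000
  pos 1: 10001 XOR 10011 = 00010
  pos 4: 10111 XOR 10011 = 00100
  pos 6: 10000 XOR 10011 = 00011
  pos 9: 11001 XOR 10011 = 01010
  pos 10: 10100 XOR 10011 = 00111
  pos 12: 11100 XOR 10011 = 01111
  pos 13: 11110 XOR 10011 = 01101
Remainder (last 4 bits) = 1101. This is the CRC / FCS.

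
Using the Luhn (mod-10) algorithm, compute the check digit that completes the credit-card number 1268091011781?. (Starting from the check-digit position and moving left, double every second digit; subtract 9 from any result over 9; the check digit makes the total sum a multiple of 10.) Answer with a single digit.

Partial digits right→left: 1 8 7 1 1 0 1 9 0 8 6 2 1
Double every second digit counting from the check-digit position (so the 1st, 3rd, 5th, ... of the partial from the right).
  doubled (with −9 where >9): 2 5 2 2 0 3 2 → sum 16
  kept as-is: 8 1 0 9 8 2 → sum 28
Total = 16 + 28 = 44.
Check digit = (10 − (44 mod 10)) mod 10 = 6.

6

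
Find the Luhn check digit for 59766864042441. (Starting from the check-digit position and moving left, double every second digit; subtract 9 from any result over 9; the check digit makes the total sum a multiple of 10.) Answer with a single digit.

5

Partial digits right→left: 1 4 4 2 4 0 4 6 8 6 6 7 9 5
Double every second digit counting from the check-digit position (so the 1st, 3rd, 5th, ... of the partial from the right).
  doubled (with −9 where >9): 2 8 8 8 7 3 9 → sum 45
  kept as-is: 4 2 0 6 6 7 5 → sum 30
Total = 45 + 30 = 75.
Check digit = (10 − (75 mod 10)) mod 10 = 5.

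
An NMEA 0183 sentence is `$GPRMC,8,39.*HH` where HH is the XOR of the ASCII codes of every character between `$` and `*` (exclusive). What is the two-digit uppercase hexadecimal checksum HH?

XOR the ASCII codes of the payload characters:
  'G' = 0x47 → acc = 0x47
  'P' = 0x50 → acc = 0x17
  'R' = 0x52 → acc = 0x45
  'M' = 0x4D → acc = 0x08
  'C' = 0x43 → acc = 0x4B
  ',' = 0x2C → acc = 0x67
  '8' = 0x38 → acc = 0x5F
  ',' = 0x2C → acc = 0x73
  '3' = 0x33 → acc = 0x40
  '9' = 0x39 → acc = 0x79
  '.' = 0x2E → acc = 0x57
Checksum = 0x57.

57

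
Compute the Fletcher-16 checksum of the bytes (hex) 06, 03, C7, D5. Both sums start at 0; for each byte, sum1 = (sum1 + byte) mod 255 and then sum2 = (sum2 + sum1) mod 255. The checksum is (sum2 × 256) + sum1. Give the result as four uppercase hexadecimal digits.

86A6

Running sums (mod 255):
  after byte 0 (06): sum1=6, sum2=6
  after byte 1 (03): sum1=9, sum2=15
  after byte 2 (C7): sum1=208, sum2=223
  after byte 3 (D5): sum1=166, sum2=134
Checksum = sum2·256 + sum1 = 134·256 + 166 = 34470 = 0x86A6.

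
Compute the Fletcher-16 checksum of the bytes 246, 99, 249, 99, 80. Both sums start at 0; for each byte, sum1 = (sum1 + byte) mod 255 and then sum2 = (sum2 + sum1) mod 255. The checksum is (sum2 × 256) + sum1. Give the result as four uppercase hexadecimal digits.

Running sums (mod 255):
  after byte 0 (246): sum1=246, sum2=246
  after byte 1 (99): sum1=90, sum2=81
  after byte 2 (249): sum1=84, sum2=165
  after byte 3 (99): sum1=183, sum2=93
  after byte 4 (80): sum1=8, sum2=101
Checksum = sum2·256 + sum1 = 101·256 + 8 = 25864 = 0x6508.

6508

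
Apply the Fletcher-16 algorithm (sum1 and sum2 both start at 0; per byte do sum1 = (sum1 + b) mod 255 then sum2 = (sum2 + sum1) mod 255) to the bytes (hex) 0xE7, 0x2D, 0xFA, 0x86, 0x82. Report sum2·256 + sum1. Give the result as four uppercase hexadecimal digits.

Running sums (mod 255):
  after byte 0 (0xE7): sum1=231, sum2=231
  after byte 1 (0x2D): sum1=21, sum2=252
  after byte 2 (0xFA): sum1=16, sum2=13
  after byte 3 (0x86): sum1=150, sum2=163
  after byte 4 (0x82): sum1=25, sum2=188
Checksum = sum2·256 + sum1 = 188·256 + 25 = 48153 = 0xBC19.

BC19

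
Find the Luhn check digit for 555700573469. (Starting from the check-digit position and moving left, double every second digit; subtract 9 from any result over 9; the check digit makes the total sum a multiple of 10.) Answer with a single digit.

Partial digits right→left: 9 6 4 3 7 5 0 0 7 5 5 5
Double every second digit counting from the check-digit position (so the 1st, 3rd, 5th, ... of the partial from the right).
  doubled (with −9 where >9): 9 8 5 0 5 1 → sum 28
  kept as-is: 6 3 5 0 5 5 → sum 24
Total = 28 + 24 = 52.
Check digit = (10 − (52 mod 10)) mod 10 = 8.

8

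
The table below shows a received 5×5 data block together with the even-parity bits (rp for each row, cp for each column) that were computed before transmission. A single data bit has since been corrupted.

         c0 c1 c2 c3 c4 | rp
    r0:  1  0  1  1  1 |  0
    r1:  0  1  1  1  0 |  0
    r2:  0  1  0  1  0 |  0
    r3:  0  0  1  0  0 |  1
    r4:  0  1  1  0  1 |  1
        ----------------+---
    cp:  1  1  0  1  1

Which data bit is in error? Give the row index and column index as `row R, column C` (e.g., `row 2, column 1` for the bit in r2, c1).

row 1, column 4

Recompute each row's even parity and compare to rp:
  r0: data parity 0, sent rp 0 → ok
  r1: data parity 1, sent rp 0 → mismatch
  r2: data parity 0, sent rp 0 → ok
  r3: data parity 1, sent rp 1 → ok
  r4: data parity 1, sent rp 1 → ok
Recompute each column's even parity and compare to cp:
  c0: data parity 1, sent cp 1 → ok
  c1: data parity 1, sent cp 1 → ok
  c2: data parity 0, sent cp 0 → ok
  c3: data parity 1, sent cp 1 → ok
  c4: data parity 0, sent cp 1 → mismatch
Exactly one row (r1) and one column (c4) fail → the flipped bit is at their intersection.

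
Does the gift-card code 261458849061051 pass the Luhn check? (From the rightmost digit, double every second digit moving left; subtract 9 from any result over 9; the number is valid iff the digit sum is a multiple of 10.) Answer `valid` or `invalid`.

From the right, keep odd positions and double even positions (subtract 9 from any doubled value over 9):
  doubled (positions 2,4,...): 1 2 0 8 7 8 3 → sum 29
  kept (positions 1,3,...): 1 0 6 9 8 5 1 2 → sum 32
Total = 61.
61 mod 10 = 1, so the number is invalid.

invalid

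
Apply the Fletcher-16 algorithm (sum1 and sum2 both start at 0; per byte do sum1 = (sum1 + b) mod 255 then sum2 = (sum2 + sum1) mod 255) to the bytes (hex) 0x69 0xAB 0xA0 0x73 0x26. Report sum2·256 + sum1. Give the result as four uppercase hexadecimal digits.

AC4F

Running sums (mod 255):
  after byte 0 (0x69): sum1=105, sum2=105
  after byte 1 (0xAB): sum1=21, sum2=126
  after byte 2 (0xA0): sum1=181, sum2=52
  after byte 3 (0x73): sum1=41, sum2=93
  after byte 4 (0x26): sum1=79, sum2=172
Checksum = sum2·256 + sum1 = 172·256 + 79 = 44111 = 0xAC4F.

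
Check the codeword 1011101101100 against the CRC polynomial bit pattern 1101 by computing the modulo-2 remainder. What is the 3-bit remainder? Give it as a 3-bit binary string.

Modulo-2 division of 1011101101100 by 1101:
  pos 0: 1011 XOR 1101 = 0110
  pos 1: 1101 XOR 1101 = 0000
  pos 6: 1101 XOR 1101 = 0000
Remainder = 100 (nonzero — an error is detected).

100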